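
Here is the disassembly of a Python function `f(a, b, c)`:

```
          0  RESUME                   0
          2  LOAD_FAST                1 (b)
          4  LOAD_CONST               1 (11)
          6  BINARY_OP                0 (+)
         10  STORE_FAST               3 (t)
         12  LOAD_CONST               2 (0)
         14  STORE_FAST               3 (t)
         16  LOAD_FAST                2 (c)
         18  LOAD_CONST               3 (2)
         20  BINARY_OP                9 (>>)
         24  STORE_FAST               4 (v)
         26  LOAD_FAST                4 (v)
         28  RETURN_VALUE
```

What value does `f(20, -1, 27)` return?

6

LOAD_FAST b → push -1. Stack: [-1]
LOAD_CONST → push 11. Stack: [-1, 11]
BINARY_OP + → -1 + 11 = 10. Stack: [10]
STORE_FAST t → t=10. Stack: []
LOAD_CONST → push 0. Stack: [0]
STORE_FAST t → t=0. Stack: []
LOAD_FAST c → push 27. Stack: [27]
LOAD_CONST → push 2. Stack: [27, 2]
BINARY_OP >> → 27 >> 2 = 6. Stack: [6]
STORE_FAST v → v=6. Stack: []
LOAD_FAST v → push 6. Stack: [6]
RETURN_VALUE → return 6.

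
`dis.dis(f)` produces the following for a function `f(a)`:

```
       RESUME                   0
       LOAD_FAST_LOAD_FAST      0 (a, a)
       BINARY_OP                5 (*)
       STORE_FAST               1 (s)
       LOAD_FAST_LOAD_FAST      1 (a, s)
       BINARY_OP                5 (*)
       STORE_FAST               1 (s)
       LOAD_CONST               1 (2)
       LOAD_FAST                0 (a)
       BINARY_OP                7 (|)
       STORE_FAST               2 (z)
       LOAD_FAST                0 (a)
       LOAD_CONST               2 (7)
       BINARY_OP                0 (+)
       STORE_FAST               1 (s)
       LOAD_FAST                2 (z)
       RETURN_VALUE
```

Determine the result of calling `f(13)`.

LOAD_FAST_LOAD_FAST a,a → push 13,13. Stack: [13, 13]
BINARY_OP * → 13 * 13 = 169. Stack: [169]
STORE_FAST s → s=169. Stack: []
LOAD_FAST_LOAD_FAST a,s → push 13,169. Stack: [13, 169]
BINARY_OP * → 13 * 169 = 2197. Stack: [2197]
STORE_FAST s → s=2197. Stack: []
LOAD_CONST → push 2. Stack: [2]
LOAD_FAST a → push 13. Stack: [2, 13]
BINARY_OP | → 2 | 13 = 15. Stack: [15]
STORE_FAST z → z=15. Stack: []
LOAD_FAST a → push 13. Stack: [13]
LOAD_CONST → push 7. Stack: [13, 7]
BINARY_OP + → 13 + 7 = 20. Stack: [20]
STORE_FAST s → s=20. Stack: []
LOAD_FAST z → push 15. Stack: [15]
RETURN_VALUE → return 15.

15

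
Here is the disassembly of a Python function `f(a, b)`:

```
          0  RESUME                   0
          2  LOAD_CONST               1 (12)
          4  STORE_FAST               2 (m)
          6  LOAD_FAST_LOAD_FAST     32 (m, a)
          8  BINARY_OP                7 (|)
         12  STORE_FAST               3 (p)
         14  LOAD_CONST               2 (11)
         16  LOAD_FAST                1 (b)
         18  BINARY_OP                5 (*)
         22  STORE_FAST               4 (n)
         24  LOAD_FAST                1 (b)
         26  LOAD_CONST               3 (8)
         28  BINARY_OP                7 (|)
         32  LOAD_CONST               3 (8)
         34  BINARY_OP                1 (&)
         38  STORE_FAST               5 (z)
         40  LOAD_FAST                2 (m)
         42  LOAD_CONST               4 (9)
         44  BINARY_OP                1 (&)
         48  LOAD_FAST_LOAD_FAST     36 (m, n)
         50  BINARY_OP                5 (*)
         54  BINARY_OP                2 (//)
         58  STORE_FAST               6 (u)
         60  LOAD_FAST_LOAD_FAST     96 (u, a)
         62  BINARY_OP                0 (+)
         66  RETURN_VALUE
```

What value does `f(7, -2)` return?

6

LOAD_CONST → push 12. Stack: [12]
STORE_FAST m → m=12. Stack: []
LOAD_FAST_LOAD_FAST m,a → push 12,7. Stack: [12, 7]
BINARY_OP | → 12 | 7 = 15. Stack: [15]
STORE_FAST p → p=15. Stack: []
LOAD_CONST → push 11. Stack: [11]
LOAD_FAST b → push -2. Stack: [11, -2]
BINARY_OP * → 11 * -2 = -22. Stack: [-22]
STORE_FAST n → n=-22. Stack: []
LOAD_FAST b → push -2. Stack: [-2]
LOAD_CONST → push 8. Stack: [-2, 8]
BINARY_OP | → -2 | 8 = -2. Stack: [-2]
LOAD_CONST → push 8. Stack: [-2, 8]
BINARY_OP & → -2 & 8 = 8. Stack: [8]
STORE_FAST z → z=8. Stack: []
LOAD_FAST m → push 12. Stack: [12]
LOAD_CONST → push 9. Stack: [12, 9]
BINARY_OP & → 12 & 9 = 8. Stack: [8]
LOAD_FAST_LOAD_FAST m,n → push 12,-22. Stack: [8, 12, -22]
BINARY_OP * → 12 * -22 = -264. Stack: [8, -264]
BINARY_OP // → 8 // -264 = -1. Stack: [-1]
STORE_FAST u → u=-1. Stack: []
LOAD_FAST_LOAD_FAST u,a → push -1,7. Stack: [-1, 7]
BINARY_OP + → -1 + 7 = 6. Stack: [6]
RETURN_VALUE → return 6.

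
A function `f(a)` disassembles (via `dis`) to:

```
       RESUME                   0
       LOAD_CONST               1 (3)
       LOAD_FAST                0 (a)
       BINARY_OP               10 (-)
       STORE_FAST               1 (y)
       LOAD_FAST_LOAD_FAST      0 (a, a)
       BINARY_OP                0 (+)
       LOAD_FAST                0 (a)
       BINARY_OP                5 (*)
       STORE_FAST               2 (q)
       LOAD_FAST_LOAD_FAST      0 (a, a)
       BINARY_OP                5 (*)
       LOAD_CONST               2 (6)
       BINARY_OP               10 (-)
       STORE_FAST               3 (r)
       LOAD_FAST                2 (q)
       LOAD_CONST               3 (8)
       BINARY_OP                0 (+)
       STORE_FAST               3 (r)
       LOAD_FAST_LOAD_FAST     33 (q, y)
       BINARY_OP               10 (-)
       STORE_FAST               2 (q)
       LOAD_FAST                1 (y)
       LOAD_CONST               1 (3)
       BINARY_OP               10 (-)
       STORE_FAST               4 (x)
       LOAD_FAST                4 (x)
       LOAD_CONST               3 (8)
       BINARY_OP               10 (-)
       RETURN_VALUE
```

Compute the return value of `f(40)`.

LOAD_CONST → push 3. Stack: [3]
LOAD_FAST a → push 40. Stack: [3, 40]
BINARY_OP - → 3 - 40 = -37. Stack: [-37]
STORE_FAST y → y=-37. Stack: []
LOAD_FAST_LOAD_FAST a,a → push 40,40. Stack: [40, 40]
BINARY_OP + → 40 + 40 = 80. Stack: [80]
LOAD_FAST a → push 40. Stack: [80, 40]
BINARY_OP * → 80 * 40 = 3200. Stack: [3200]
STORE_FAST q → q=3200. Stack: []
LOAD_FAST_LOAD_FAST a,a → push 40,40. Stack: [40, 40]
BINARY_OP * → 40 * 40 = 1600. Stack: [1600]
LOAD_CONST → push 6. Stack: [1600, 6]
BINARY_OP - → 1600 - 6 = 1594. Stack: [1594]
STORE_FAST r → r=1594. Stack: []
LOAD_FAST q → push 3200. Stack: [3200]
LOAD_CONST → push 8. Stack: [3200, 8]
BINARY_OP + → 3200 + 8 = 3208. Stack: [3208]
STORE_FAST r → r=3208. Stack: []
LOAD_FAST_LOAD_FAST q,y → push 3200,-37. Stack: [3200, -37]
BINARY_OP - → 3200 - -37 = 3237. Stack: [3237]
STORE_FAST q → q=3237. Stack: []
LOAD_FAST y → push -37. Stack: [-37]
LOAD_CONST → push 3. Stack: [-37, 3]
BINARY_OP - → -37 - 3 = -40. Stack: [-40]
STORE_FAST x → x=-40. Stack: []
LOAD_FAST x → push -40. Stack: [-40]
LOAD_CONST → push 8. Stack: [-40, 8]
BINARY_OP - → -40 - 8 = -48. Stack: [-48]
RETURN_VALUE → return -48.

-48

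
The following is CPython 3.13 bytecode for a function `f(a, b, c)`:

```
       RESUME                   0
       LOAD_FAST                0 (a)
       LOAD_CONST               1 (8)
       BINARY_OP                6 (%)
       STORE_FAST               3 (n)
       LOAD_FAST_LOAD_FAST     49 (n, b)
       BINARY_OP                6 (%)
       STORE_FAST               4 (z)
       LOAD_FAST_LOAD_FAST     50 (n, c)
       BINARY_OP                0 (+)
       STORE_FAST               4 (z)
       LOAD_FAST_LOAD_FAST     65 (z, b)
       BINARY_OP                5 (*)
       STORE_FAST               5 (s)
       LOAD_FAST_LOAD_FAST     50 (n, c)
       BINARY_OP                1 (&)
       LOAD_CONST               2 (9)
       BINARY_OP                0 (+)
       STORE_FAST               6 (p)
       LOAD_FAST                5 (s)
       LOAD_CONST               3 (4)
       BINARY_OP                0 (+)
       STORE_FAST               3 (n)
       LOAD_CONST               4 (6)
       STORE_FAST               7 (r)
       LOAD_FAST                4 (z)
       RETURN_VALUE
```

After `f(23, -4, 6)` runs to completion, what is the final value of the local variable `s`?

-52

LOAD_FAST a → push 23. Stack: [23]
LOAD_CONST → push 8. Stack: [23, 8]
BINARY_OP % → 23 % 8 = 7. Stack: [7]
STORE_FAST n → n=7. Stack: []
LOAD_FAST_LOAD_FAST n,b → push 7,-4. Stack: [7, -4]
BINARY_OP % → 7 % -4 = -1. Stack: [-1]
STORE_FAST z → z=-1. Stack: []
LOAD_FAST_LOAD_FAST n,c → push 7,6. Stack: [7, 6]
BINARY_OP + → 7 + 6 = 13. Stack: [13]
STORE_FAST z → z=13. Stack: []
LOAD_FAST_LOAD_FAST z,b → push 13,-4. Stack: [13, -4]
BINARY_OP * → 13 * -4 = -52. Stack: [-52]
STORE_FAST s → s=-52. Stack: []
LOAD_FAST_LOAD_FAST n,c → push 7,6. Stack: [7, 6]
BINARY_OP & → 7 & 6 = 6. Stack: [6]
LOAD_CONST → push 9. Stack: [6, 9]
BINARY_OP + → 6 + 9 = 15. Stack: [15]
STORE_FAST p → p=15. Stack: []
LOAD_FAST s → push -52. Stack: [-52]
LOAD_CONST → push 4. Stack: [-52, 4]
BINARY_OP + → -52 + 4 = -48. Stack: [-48]
STORE_FAST n → n=-48. Stack: []
LOAD_CONST → push 6. Stack: [6]
STORE_FAST r → r=6. Stack: []
LOAD_FAST z → push 13. Stack: [13]
RETURN_VALUE → return 13.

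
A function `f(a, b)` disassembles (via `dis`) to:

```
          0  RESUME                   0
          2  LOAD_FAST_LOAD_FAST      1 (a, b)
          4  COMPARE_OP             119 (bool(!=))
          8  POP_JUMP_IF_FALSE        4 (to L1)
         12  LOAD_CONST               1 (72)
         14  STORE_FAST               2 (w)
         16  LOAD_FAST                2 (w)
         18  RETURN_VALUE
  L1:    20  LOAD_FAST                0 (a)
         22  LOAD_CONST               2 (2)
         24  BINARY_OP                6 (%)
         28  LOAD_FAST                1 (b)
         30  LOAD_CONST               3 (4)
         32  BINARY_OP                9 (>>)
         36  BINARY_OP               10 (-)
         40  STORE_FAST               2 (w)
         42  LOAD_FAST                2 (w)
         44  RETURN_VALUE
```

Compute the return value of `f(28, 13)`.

72

LOAD_FAST_LOAD_FAST a,b → push 28,13. Stack: [28, 13]
COMPARE_OP bool(!=) → 28 vs 13 = True. Stack: [True]
POP_JUMP_IF_FALSE → pop True; no jump. Stack: []
LOAD_CONST → push 72. Stack: [72]
STORE_FAST w → w=72. Stack: []
LOAD_FAST w → push 72. Stack: [72]
RETURN_VALUE → return 72.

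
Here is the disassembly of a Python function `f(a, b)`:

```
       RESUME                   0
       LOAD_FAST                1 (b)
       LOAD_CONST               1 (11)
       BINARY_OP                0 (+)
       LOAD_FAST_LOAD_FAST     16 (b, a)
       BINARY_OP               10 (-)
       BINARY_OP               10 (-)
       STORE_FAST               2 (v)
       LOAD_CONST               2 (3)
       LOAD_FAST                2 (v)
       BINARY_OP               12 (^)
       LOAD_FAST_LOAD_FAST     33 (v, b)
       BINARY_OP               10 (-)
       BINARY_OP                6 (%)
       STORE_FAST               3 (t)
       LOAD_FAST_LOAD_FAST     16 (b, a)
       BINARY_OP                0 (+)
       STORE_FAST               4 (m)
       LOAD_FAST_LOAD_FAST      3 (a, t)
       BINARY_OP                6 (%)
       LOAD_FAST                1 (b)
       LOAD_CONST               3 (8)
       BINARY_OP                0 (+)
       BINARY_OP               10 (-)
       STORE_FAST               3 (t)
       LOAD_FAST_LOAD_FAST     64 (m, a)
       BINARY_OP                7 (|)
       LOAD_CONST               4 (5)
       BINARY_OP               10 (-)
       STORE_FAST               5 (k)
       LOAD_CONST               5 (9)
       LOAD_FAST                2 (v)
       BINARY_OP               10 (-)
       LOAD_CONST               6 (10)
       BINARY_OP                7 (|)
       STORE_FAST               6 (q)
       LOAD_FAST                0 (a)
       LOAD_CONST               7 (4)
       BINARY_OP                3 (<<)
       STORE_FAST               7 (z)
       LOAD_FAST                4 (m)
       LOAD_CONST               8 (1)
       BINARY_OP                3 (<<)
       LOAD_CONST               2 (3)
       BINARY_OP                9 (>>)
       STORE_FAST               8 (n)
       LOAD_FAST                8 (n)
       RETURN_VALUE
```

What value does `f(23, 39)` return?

15

LOAD_FAST b → push 39. Stack: [39]
LOAD_CONST → push 11. Stack: [39, 11]
BINARY_OP + → 39 + 11 = 50. Stack: [50]
LOAD_FAST_LOAD_FAST b,a → push 39,23. Stack: [50, 39, 23]
BINARY_OP - → 39 - 23 = 16. Stack: [50, 16]
BINARY_OP - → 50 - 16 = 34. Stack: [34]
STORE_FAST v → v=34. Stack: []
LOAD_CONST → push 3. Stack: [3]
LOAD_FAST v → push 34. Stack: [3, 34]
BINARY_OP ^ → 3 ^ 34 = 33. Stack: [33]
LOAD_FAST_LOAD_FAST v,b → push 34,39. Stack: [33, 34, 39]
BINARY_OP - → 34 - 39 = -5. Stack: [33, -5]
BINARY_OP % → 33 % -5 = -2. Stack: [-2]
STORE_FAST t → t=-2. Stack: []
LOAD_FAST_LOAD_FAST b,a → push 39,23. Stack: [39, 23]
BINARY_OP + → 39 + 23 = 62. Stack: [62]
STORE_FAST m → m=62. Stack: []
LOAD_FAST_LOAD_FAST a,t → push 23,-2. Stack: [23, -2]
BINARY_OP % → 23 % -2 = -1. Stack: [-1]
LOAD_FAST b → push 39. Stack: [-1, 39]
LOAD_CONST → push 8. Stack: [-1, 39, 8]
BINARY_OP + → 39 + 8 = 47. Stack: [-1, 47]
BINARY_OP - → -1 - 47 = -48. Stack: [-48]
STORE_FAST t → t=-48. Stack: []
LOAD_FAST_LOAD_FAST m,a → push 62,23. Stack: [62, 23]
BINARY_OP | → 62 | 23 = 63. Stack: [63]
LOAD_CONST → push 5. Stack: [63, 5]
BINARY_OP - → 63 - 5 = 58. Stack: [58]
STORE_FAST k → k=58. Stack: []
LOAD_CONST → push 9. Stack: [9]
LOAD_FAST v → push 34. Stack: [9, 34]
BINARY_OP - → 9 - 34 = -25. Stack: [-25]
LOAD_CONST → push 10. Stack: [-25, 10]
BINARY_OP | → -25 | 10 = -17. Stack: [-17]
STORE_FAST q → q=-17. Stack: []
LOAD_FAST a → push 23. Stack: [23]
LOAD_CONST → push 4. Stack: [23, 4]
BINARY_OP << → 23 << 4 = 368. Stack: [368]
STORE_FAST z → z=368. Stack: []
LOAD_FAST m → push 62. Stack: [62]
LOAD_CONST → push 1. Stack: [62, 1]
BINARY_OP << → 62 << 1 = 124. Stack: [124]
LOAD_CONST → push 3. Stack: [124, 3]
BINARY_OP >> → 124 >> 3 = 15. Stack: [15]
STORE_FAST n → n=15. Stack: []
LOAD_FAST n → push 15. Stack: [15]
RETURN_VALUE → return 15.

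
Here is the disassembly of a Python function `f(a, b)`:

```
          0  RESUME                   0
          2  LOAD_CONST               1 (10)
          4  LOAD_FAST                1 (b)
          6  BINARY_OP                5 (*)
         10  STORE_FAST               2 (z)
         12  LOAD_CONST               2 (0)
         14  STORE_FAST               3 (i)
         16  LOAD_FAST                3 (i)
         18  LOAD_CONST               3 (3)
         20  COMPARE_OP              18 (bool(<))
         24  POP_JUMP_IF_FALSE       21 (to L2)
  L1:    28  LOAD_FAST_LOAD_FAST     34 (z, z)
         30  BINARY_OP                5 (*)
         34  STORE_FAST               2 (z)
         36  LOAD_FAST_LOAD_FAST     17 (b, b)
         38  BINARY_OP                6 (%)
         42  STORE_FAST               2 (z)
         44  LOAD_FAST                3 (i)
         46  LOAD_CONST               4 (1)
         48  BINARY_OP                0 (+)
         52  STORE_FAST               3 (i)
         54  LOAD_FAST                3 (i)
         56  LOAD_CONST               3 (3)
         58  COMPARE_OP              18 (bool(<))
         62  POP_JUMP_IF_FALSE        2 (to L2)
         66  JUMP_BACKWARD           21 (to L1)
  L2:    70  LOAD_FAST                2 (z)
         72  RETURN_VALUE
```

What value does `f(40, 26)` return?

0

LOAD_CONST → push 10. Stack: [10]
LOAD_FAST b → push 26. Stack: [10, 26]
BINARY_OP * → 10 * 26 = 260. Stack: [260]
STORE_FAST z → z=260. Stack: []
LOAD_CONST → push 0. Stack: [0]
STORE_FAST i → i=0. Stack: []
LOAD_FAST i → push 0. Stack: [0]
LOAD_CONST → push 3. Stack: [0, 3]
COMPARE_OP bool(<) → 0 vs 3 = True. Stack: [True]
POP_JUMP_IF_FALSE → pop True; no jump. Stack: []
LOAD_FAST_LOAD_FAST z,z → push 260,260. Stack: [260, 260]
BINARY_OP * → 260 * 260 = 67600. Stack: [67600]
STORE_FAST z → z=67600. Stack: []
LOAD_FAST_LOAD_FAST b,b → push 26,26. Stack: [26, 26]
BINARY_OP % → 26 % 26 = 0. Stack: [0]
STORE_FAST z → z=0. Stack: []
LOAD_FAST i → push 0. Stack: [0]
LOAD_CONST → push 1. Stack: [0, 1]
BINARY_OP + → 0 + 1 = 1. Stack: [1]
STORE_FAST i → i=1. Stack: []
LOAD_FAST i → push 1. Stack: [1]
LOAD_CONST → push 3. Stack: [1, 3]
COMPARE_OP bool(<) → 1 vs 3 = True. Stack: [True]
POP_JUMP_IF_FALSE → pop True; no jump. Stack: []
LOAD_FAST_LOAD_FAST z,z → push 0,0. Stack: [0, 0]
BINARY_OP * → 0 * 0 = 0. Stack: [0]
STORE_FAST z → z=0. Stack: []
LOAD_FAST_LOAD_FAST b,b → push 26,26. Stack: [26, 26]
BINARY_OP % → 26 % 26 = 0. Stack: [0]
STORE_FAST z → z=0. Stack: []
LOAD_FAST i → push 1. Stack: [1]
LOAD_CONST → push 1. Stack: [1, 1]
BINARY_OP + → 1 + 1 = 2. Stack: [2]
STORE_FAST i → i=2. Stack: []
LOAD_FAST i → push 2. Stack: [2]
LOAD_CONST → push 3. Stack: [2, 3]
COMPARE_OP bool(<) → 2 vs 3 = True. Stack: [True]
POP_JUMP_IF_FALSE → pop True; no jump. Stack: []
LOAD_FAST_LOAD_FAST z,z → push 0,0. Stack: [0, 0]
BINARY_OP * → 0 * 0 = 0. Stack: [0]
STORE_FAST z → z=0. Stack: []
LOAD_FAST_LOAD_FAST b,b → push 26,26. Stack: [26, 26]
BINARY_OP % → 26 % 26 = 0. Stack: [0]
STORE_FAST z → z=0. Stack: []
LOAD_FAST i → push 2. Stack: [2]
LOAD_CONST → push 1. Stack: [2, 1]
BINARY_OP + → 2 + 1 = 3. Stack: [3]
STORE_FAST i → i=3. Stack: []
LOAD_FAST i → push 3. Stack: [3]
LOAD_CONST → push 3. Stack: [3, 3]
COMPARE_OP bool(<) → 3 vs 3 = False. Stack: [False]
POP_JUMP_IF_FALSE → pop False; jump. Stack: []
LOAD_FAST z → push 0. Stack: [0]
RETURN_VALUE → return 0.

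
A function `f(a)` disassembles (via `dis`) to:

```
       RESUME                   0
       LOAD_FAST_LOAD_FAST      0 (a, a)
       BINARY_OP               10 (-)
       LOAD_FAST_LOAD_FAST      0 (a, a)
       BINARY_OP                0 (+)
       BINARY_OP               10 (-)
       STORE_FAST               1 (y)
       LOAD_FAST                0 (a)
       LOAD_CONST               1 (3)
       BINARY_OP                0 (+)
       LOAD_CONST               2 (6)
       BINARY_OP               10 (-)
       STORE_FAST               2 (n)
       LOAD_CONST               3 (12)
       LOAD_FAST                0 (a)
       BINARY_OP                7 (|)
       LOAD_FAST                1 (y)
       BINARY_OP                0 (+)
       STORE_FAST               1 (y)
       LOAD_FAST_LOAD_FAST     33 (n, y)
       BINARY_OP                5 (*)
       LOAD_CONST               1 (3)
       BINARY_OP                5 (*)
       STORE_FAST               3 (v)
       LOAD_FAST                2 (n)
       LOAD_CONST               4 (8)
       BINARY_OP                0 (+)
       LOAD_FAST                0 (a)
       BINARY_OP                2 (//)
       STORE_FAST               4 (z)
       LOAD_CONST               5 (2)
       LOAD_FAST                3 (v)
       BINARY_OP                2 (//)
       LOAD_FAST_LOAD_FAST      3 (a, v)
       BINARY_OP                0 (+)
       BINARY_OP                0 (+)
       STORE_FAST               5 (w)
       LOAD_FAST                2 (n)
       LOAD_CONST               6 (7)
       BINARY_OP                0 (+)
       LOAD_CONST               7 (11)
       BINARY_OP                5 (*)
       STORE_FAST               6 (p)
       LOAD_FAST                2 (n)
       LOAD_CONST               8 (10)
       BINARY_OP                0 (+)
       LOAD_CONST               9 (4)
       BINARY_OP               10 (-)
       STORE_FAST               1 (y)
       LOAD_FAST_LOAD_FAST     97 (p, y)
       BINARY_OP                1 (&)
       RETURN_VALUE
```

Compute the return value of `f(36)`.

LOAD_FAST_LOAD_FAST a,a → push 36,36. Stack: [36, 36]
BINARY_OP - → 36 - 36 = 0. Stack: [0]
LOAD_FAST_LOAD_FAST a,a → push 36,36. Stack: [0, 36, 36]
BINARY_OP + → 36 + 36 = 72. Stack: [0, 72]
BINARY_OP - → 0 - 72 = -72. Stack: [-72]
STORE_FAST y → y=-72. Stack: []
LOAD_FAST a → push 36. Stack: [36]
LOAD_CONST → push 3. Stack: [36, 3]
BINARY_OP + → 36 + 3 = 39. Stack: [39]
LOAD_CONST → push 6. Stack: [39, 6]
BINARY_OP - → 39 - 6 = 33. Stack: [33]
STORE_FAST n → n=33. Stack: []
LOAD_CONST → push 12. Stack: [12]
LOAD_FAST a → push 36. Stack: [12, 36]
BINARY_OP | → 12 | 36 = 44. Stack: [44]
LOAD_FAST y → push -72. Stack: [44, -72]
BINARY_OP + → 44 + -72 = -28. Stack: [-28]
STORE_FAST y → y=-28. Stack: []
LOAD_FAST_LOAD_FAST n,y → push 33,-28. Stack: [33, -28]
BINARY_OP * → 33 * -28 = -924. Stack: [-924]
LOAD_CONST → push 3. Stack: [-924, 3]
BINARY_OP * → -924 * 3 = -2772. Stack: [-2772]
STORE_FAST v → v=-2772. Stack: []
LOAD_FAST n → push 33. Stack: [33]
LOAD_CONST → push 8. Stack: [33, 8]
BINARY_OP + → 33 + 8 = 41. Stack: [41]
LOAD_FAST a → push 36. Stack: [41, 36]
BINARY_OP // → 41 // 36 = 1. Stack: [1]
STORE_FAST z → z=1. Stack: []
LOAD_CONST → push 2. Stack: [2]
LOAD_FAST v → push -2772. Stack: [2, -2772]
BINARY_OP // → 2 // -2772 = -1. Stack: [-1]
LOAD_FAST_LOAD_FAST a,v → push 36,-2772. Stack: [-1, 36, -2772]
BINARY_OP + → 36 + -2772 = -2736. Stack: [-1, -2736]
BINARY_OP + → -1 + -2736 = -2737. Stack: [-2737]
STORE_FAST w → w=-2737. Stack: []
LOAD_FAST n → push 33. Stack: [33]
LOAD_CONST → push 7. Stack: [33, 7]
BINARY_OP + → 33 + 7 = 40. Stack: [40]
LOAD_CONST → push 11. Stack: [40, 11]
BINARY_OP * → 40 * 11 = 440. Stack: [440]
STORE_FAST p → p=440. Stack: []
LOAD_FAST n → push 33. Stack: [33]
LOAD_CONST → push 10. Stack: [33, 10]
BINARY_OP + → 33 + 10 = 43. Stack: [43]
LOAD_CONST → push 4. Stack: [43, 4]
BINARY_OP - → 43 - 4 = 39. Stack: [39]
STORE_FAST y → y=39. Stack: []
LOAD_FAST_LOAD_FAST p,y → push 440,39. Stack: [440, 39]
BINARY_OP & → 440 & 39 = 32. Stack: [32]
RETURN_VALUE → return 32.

32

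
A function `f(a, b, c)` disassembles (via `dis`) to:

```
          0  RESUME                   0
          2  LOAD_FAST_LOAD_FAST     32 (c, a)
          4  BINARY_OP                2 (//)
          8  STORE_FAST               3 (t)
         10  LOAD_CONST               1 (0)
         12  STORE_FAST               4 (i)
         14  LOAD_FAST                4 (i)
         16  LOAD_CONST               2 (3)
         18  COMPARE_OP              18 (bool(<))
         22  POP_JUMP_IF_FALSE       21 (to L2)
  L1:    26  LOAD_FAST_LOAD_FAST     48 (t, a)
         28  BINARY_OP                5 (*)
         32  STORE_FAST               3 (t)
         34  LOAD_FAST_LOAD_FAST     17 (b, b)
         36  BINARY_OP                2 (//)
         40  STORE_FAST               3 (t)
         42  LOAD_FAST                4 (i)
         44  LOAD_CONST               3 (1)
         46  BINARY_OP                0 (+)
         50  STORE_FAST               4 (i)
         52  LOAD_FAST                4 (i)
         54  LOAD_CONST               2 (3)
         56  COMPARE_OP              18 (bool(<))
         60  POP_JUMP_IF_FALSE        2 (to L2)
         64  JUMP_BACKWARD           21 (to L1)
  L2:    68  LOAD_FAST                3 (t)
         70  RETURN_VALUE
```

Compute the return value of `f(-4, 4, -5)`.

LOAD_FAST_LOAD_FAST c,a → push -5,-4. Stack: [-5, -4]
BINARY_OP // → -5 // -4 = 1. Stack: [1]
STORE_FAST t → t=1. Stack: []
LOAD_CONST → push 0. Stack: [0]
STORE_FAST i → i=0. Stack: []
LOAD_FAST i → push 0. Stack: [0]
LOAD_CONST → push 3. Stack: [0, 3]
COMPARE_OP bool(<) → 0 vs 3 = True. Stack: [True]
POP_JUMP_IF_FALSE → pop True; no jump. Stack: []
LOAD_FAST_LOAD_FAST t,a → push 1,-4. Stack: [1, -4]
BINARY_OP * → 1 * -4 = -4. Stack: [-4]
STORE_FAST t → t=-4. Stack: []
LOAD_FAST_LOAD_FAST b,b → push 4,4. Stack: [4, 4]
BINARY_OP // → 4 // 4 = 1. Stack: [1]
STORE_FAST t → t=1. Stack: []
LOAD_FAST i → push 0. Stack: [0]
LOAD_CONST → push 1. Stack: [0, 1]
BINARY_OP + → 0 + 1 = 1. Stack: [1]
STORE_FAST i → i=1. Stack: []
LOAD_FAST i → push 1. Stack: [1]
LOAD_CONST → push 3. Stack: [1, 3]
COMPARE_OP bool(<) → 1 vs 3 = True. Stack: [True]
POP_JUMP_IF_FALSE → pop True; no jump. Stack: []
LOAD_FAST_LOAD_FAST t,a → push 1,-4. Stack: [1, -4]
BINARY_OP * → 1 * -4 = -4. Stack: [-4]
STORE_FAST t → t=-4. Stack: []
LOAD_FAST_LOAD_FAST b,b → push 4,4. Stack: [4, 4]
BINARY_OP // → 4 // 4 = 1. Stack: [1]
STORE_FAST t → t=1. Stack: []
LOAD_FAST i → push 1. Stack: [1]
LOAD_CONST → push 1. Stack: [1, 1]
BINARY_OP + → 1 + 1 = 2. Stack: [2]
STORE_FAST i → i=2. Stack: []
LOAD_FAST i → push 2. Stack: [2]
LOAD_CONST → push 3. Stack: [2, 3]
COMPARE_OP bool(<) → 2 vs 3 = True. Stack: [True]
POP_JUMP_IF_FALSE → pop True; no jump. Stack: []
LOAD_FAST_LOAD_FAST t,a → push 1,-4. Stack: [1, -4]
BINARY_OP * → 1 * -4 = -4. Stack: [-4]
STORE_FAST t → t=-4. Stack: []
LOAD_FAST_LOAD_FAST b,b → push 4,4. Stack: [4, 4]
BINARY_OP // → 4 // 4 = 1. Stack: [1]
STORE_FAST t → t=1. Stack: []
LOAD_FAST i → push 2. Stack: [2]
LOAD_CONST → push 1. Stack: [2, 1]
BINARY_OP + → 2 + 1 = 3. Stack: [3]
STORE_FAST i → i=3. Stack: []
LOAD_FAST i → push 3. Stack: [3]
LOAD_CONST → push 3. Stack: [3, 3]
COMPARE_OP bool(<) → 3 vs 3 = False. Stack: [False]
POP_JUMP_IF_FALSE → pop False; jump. Stack: []
LOAD_FAST t → push 1. Stack: [1]
RETURN_VALUE → return 1.

1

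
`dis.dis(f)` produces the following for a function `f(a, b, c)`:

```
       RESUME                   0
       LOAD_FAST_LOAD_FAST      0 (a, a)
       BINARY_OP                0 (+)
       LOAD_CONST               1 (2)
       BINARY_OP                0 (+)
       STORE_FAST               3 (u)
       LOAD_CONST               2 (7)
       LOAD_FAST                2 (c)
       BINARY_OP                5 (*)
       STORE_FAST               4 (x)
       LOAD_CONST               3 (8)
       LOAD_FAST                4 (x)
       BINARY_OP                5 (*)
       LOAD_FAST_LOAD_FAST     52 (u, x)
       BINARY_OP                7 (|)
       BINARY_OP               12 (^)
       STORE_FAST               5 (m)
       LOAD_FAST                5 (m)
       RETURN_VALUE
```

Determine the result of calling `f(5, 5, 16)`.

1020

LOAD_FAST_LOAD_FAST a,a → push 5,5. Stack: [5, 5]
BINARY_OP + → 5 + 5 = 10. Stack: [10]
LOAD_CONST → push 2. Stack: [10, 2]
BINARY_OP + → 10 + 2 = 12. Stack: [12]
STORE_FAST u → u=12. Stack: []
LOAD_CONST → push 7. Stack: [7]
LOAD_FAST c → push 16. Stack: [7, 16]
BINARY_OP * → 7 * 16 = 112. Stack: [112]
STORE_FAST x → x=112. Stack: []
LOAD_CONST → push 8. Stack: [8]
LOAD_FAST x → push 112. Stack: [8, 112]
BINARY_OP * → 8 * 112 = 896. Stack: [896]
LOAD_FAST_LOAD_FAST u,x → push 12,112. Stack: [896, 12, 112]
BINARY_OP | → 12 | 112 = 124. Stack: [896, 124]
BINARY_OP ^ → 896 ^ 124 = 1020. Stack: [1020]
STORE_FAST m → m=1020. Stack: []
LOAD_FAST m → push 1020. Stack: [1020]
RETURN_VALUE → return 1020.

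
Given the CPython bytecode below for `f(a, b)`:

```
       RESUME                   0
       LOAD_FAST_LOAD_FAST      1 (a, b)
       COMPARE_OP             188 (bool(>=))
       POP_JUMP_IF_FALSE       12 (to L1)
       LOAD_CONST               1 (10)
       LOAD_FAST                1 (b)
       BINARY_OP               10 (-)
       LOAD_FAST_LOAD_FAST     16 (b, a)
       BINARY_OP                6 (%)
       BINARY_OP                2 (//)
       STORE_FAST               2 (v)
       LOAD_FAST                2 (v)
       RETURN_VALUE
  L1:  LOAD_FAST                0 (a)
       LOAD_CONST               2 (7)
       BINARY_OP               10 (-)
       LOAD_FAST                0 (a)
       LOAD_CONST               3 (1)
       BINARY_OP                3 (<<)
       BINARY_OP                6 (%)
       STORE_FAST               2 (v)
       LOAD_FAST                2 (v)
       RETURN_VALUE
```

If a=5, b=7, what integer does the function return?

8

LOAD_FAST_LOAD_FAST a,b → push 5,7. Stack: [5, 7]
COMPARE_OP bool(>=) → 5 vs 7 = False. Stack: [False]
POP_JUMP_IF_FALSE → pop False; jump. Stack: []
LOAD_FAST a → push 5. Stack: [5]
LOAD_CONST → push 7. Stack: [5, 7]
BINARY_OP - → 5 - 7 = -2. Stack: [-2]
LOAD_FAST a → push 5. Stack: [-2, 5]
LOAD_CONST → push 1. Stack: [-2, 5, 1]
BINARY_OP << → 5 << 1 = 10. Stack: [-2, 10]
BINARY_OP % → -2 % 10 = 8. Stack: [8]
STORE_FAST v → v=8. Stack: []
LOAD_FAST v → push 8. Stack: [8]
RETURN_VALUE → return 8.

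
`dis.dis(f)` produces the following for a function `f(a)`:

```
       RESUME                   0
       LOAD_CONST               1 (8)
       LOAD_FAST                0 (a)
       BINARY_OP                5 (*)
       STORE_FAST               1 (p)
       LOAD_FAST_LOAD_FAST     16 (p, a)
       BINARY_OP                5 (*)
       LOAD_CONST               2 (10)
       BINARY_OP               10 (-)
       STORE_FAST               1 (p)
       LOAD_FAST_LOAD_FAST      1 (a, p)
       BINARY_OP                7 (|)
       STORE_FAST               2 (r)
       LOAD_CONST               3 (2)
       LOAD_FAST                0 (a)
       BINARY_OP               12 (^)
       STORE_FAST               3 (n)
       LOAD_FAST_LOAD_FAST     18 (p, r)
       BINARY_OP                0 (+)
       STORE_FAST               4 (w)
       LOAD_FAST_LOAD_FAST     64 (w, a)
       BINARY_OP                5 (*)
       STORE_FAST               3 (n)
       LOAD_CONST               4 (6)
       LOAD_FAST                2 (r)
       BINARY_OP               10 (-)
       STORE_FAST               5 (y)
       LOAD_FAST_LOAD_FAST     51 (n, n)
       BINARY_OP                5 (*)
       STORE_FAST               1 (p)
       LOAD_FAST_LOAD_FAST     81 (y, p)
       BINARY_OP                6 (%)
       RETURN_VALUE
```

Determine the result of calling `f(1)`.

LOAD_CONST → push 8. Stack: [8]
LOAD_FAST a → push 1. Stack: [8, 1]
BINARY_OP * → 8 * 1 = 8. Stack: [8]
STORE_FAST p → p=8. Stack: []
LOAD_FAST_LOAD_FAST p,a → push 8,1. Stack: [8, 1]
BINARY_OP * → 8 * 1 = 8. Stack: [8]
LOAD_CONST → push 10. Stack: [8, 10]
BINARY_OP - → 8 - 10 = -2. Stack: [-2]
STORE_FAST p → p=-2. Stack: []
LOAD_FAST_LOAD_FAST a,p → push 1,-2. Stack: [1, -2]
BINARY_OP | → 1 | -2 = -1. Stack: [-1]
STORE_FAST r → r=-1. Stack: []
LOAD_CONST → push 2. Stack: [2]
LOAD_FAST a → push 1. Stack: [2, 1]
BINARY_OP ^ → 2 ^ 1 = 3. Stack: [3]
STORE_FAST n → n=3. Stack: []
LOAD_FAST_LOAD_FAST p,r → push -2,-1. Stack: [-2, -1]
BINARY_OP + → -2 + -1 = -3. Stack: [-3]
STORE_FAST w → w=-3. Stack: []
LOAD_FAST_LOAD_FAST w,a → push -3,1. Stack: [-3, 1]
BINARY_OP * → -3 * 1 = -3. Stack: [-3]
STORE_FAST n → n=-3. Stack: []
LOAD_CONST → push 6. Stack: [6]
LOAD_FAST r → push -1. Stack: [6, -1]
BINARY_OP - → 6 - -1 = 7. Stack: [7]
STORE_FAST y → y=7. Stack: []
LOAD_FAST_LOAD_FAST n,n → push -3,-3. Stack: [-3, -3]
BINARY_OP * → -3 * -3 = 9. Stack: [9]
STORE_FAST p → p=9. Stack: []
LOAD_FAST_LOAD_FAST y,p → push 7,9. Stack: [7, 9]
BINARY_OP % → 7 % 9 = 7. Stack: [7]
RETURN_VALUE → return 7.

7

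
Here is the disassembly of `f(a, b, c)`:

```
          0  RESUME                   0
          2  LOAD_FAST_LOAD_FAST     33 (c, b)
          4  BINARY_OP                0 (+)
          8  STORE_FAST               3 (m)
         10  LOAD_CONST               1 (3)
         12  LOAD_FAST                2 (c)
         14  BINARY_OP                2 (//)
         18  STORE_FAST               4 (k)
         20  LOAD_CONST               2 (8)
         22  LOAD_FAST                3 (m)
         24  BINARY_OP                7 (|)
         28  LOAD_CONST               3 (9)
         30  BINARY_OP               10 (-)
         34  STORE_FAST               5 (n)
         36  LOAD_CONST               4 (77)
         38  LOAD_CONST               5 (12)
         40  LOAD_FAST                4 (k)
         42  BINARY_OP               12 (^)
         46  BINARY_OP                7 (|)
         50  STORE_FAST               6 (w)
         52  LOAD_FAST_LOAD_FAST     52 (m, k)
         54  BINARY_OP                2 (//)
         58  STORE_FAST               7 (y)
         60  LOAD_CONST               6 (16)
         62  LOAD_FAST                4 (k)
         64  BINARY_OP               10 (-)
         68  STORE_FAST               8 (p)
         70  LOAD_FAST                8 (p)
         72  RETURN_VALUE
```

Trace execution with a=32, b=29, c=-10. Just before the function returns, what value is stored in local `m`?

19

LOAD_FAST_LOAD_FAST c,b → push -10,29. Stack: [-10, 29]
BINARY_OP + → -10 + 29 = 19. Stack: [19]
STORE_FAST m → m=19. Stack: []
LOAD_CONST → push 3. Stack: [3]
LOAD_FAST c → push -10. Stack: [3, -10]
BINARY_OP // → 3 // -10 = -1. Stack: [-1]
STORE_FAST k → k=-1. Stack: []
LOAD_CONST → push 8. Stack: [8]
LOAD_FAST m → push 19. Stack: [8, 19]
BINARY_OP | → 8 | 19 = 27. Stack: [27]
LOAD_CONST → push 9. Stack: [27, 9]
BINARY_OP - → 27 - 9 = 18. Stack: [18]
STORE_FAST n → n=18. Stack: []
LOAD_CONST → push 77. Stack: [77]
LOAD_CONST → push 12. Stack: [77, 12]
LOAD_FAST k → push -1. Stack: [77, 12, -1]
BINARY_OP ^ → 12 ^ -1 = -13. Stack: [77, -13]
BINARY_OP | → 77 | -13 = -1. Stack: [-1]
STORE_FAST w → w=-1. Stack: []
LOAD_FAST_LOAD_FAST m,k → push 19,-1. Stack: [19, -1]
BINARY_OP // → 19 // -1 = -19. Stack: [-19]
STORE_FAST y → y=-19. Stack: []
LOAD_CONST → push 16. Stack: [16]
LOAD_FAST k → push -1. Stack: [16, -1]
BINARY_OP - → 16 - -1 = 17. Stack: [17]
STORE_FAST p → p=17. Stack: []
LOAD_FAST p → push 17. Stack: [17]
RETURN_VALUE → return 17.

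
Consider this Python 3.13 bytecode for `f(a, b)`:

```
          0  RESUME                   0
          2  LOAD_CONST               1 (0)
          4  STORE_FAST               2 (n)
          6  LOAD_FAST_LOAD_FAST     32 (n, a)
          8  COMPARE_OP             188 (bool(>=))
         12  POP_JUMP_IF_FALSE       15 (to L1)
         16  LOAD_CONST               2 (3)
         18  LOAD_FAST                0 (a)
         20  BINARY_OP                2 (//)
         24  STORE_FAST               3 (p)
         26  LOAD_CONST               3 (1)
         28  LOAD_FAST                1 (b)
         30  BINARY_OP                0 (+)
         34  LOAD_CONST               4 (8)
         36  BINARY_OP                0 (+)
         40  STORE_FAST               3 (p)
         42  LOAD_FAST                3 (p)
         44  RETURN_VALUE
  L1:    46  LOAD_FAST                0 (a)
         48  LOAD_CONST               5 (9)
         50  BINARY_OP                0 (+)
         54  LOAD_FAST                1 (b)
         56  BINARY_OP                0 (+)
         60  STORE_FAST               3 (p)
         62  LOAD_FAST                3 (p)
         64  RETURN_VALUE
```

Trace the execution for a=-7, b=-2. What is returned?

7

LOAD_CONST → push 0. Stack: [0]
STORE_FAST n → n=0. Stack: []
LOAD_FAST_LOAD_FAST n,a → push 0,-7. Stack: [0, -7]
COMPARE_OP bool(>=) → 0 vs -7 = True. Stack: [True]
POP_JUMP_IF_FALSE → pop True; no jump. Stack: []
LOAD_CONST → push 3. Stack: [3]
LOAD_FAST a → push -7. Stack: [3, -7]
BINARY_OP // → 3 // -7 = -1. Stack: [-1]
STORE_FAST p → p=-1. Stack: []
LOAD_CONST → push 1. Stack: [1]
LOAD_FAST b → push -2. Stack: [1, -2]
BINARY_OP + → 1 + -2 = -1. Stack: [-1]
LOAD_CONST → push 8. Stack: [-1, 8]
BINARY_OP + → -1 + 8 = 7. Stack: [7]
STORE_FAST p → p=7. Stack: []
LOAD_FAST p → push 7. Stack: [7]
RETURN_VALUE → return 7.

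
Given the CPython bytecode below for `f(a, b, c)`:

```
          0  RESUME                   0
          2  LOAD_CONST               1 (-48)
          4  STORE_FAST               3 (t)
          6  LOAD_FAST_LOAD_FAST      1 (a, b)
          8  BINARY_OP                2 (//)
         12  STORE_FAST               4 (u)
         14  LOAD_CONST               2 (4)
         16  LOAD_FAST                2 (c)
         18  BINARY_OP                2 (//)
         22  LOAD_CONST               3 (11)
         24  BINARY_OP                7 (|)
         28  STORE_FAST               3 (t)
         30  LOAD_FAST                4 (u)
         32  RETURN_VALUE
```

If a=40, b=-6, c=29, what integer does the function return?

-7

LOAD_CONST → push -48. Stack: [-48]
STORE_FAST t → t=-48. Stack: []
LOAD_FAST_LOAD_FAST a,b → push 40,-6. Stack: [40, -6]
BINARY_OP // → 40 // -6 = -7. Stack: [-7]
STORE_FAST u → u=-7. Stack: []
LOAD_CONST → push 4. Stack: [4]
LOAD_FAST c → push 29. Stack: [4, 29]
BINARY_OP // → 4 // 29 = 0. Stack: [0]
LOAD_CONST → push 11. Stack: [0, 11]
BINARY_OP | → 0 | 11 = 11. Stack: [11]
STORE_FAST t → t=11. Stack: []
LOAD_FAST u → push -7. Stack: [-7]
RETURN_VALUE → return -7.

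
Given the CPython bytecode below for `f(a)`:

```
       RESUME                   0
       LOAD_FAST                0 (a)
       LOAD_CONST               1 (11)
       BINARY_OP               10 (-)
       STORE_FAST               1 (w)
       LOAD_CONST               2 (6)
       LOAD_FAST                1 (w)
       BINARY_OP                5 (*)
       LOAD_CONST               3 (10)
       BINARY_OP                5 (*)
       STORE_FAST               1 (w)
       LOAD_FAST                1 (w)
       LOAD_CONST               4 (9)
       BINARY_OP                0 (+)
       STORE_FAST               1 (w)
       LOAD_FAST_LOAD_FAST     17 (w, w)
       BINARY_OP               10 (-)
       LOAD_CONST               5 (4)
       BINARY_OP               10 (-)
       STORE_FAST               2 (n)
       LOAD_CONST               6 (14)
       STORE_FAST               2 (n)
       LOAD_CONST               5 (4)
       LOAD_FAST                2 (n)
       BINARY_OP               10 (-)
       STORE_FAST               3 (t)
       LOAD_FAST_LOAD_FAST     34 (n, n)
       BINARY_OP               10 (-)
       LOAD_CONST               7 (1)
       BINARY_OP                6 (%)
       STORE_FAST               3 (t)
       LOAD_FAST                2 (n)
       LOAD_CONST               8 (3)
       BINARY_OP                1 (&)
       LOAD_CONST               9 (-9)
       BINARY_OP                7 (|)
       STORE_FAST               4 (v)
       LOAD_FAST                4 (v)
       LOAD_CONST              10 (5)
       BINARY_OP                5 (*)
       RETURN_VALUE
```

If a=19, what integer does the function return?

-45

LOAD_FAST a → push 19. Stack: [19]
LOAD_CONST → push 11. Stack: [19, 11]
BINARY_OP - → 19 - 11 = 8. Stack: [8]
STORE_FAST w → w=8. Stack: []
LOAD_CONST → push 6. Stack: [6]
LOAD_FAST w → push 8. Stack: [6, 8]
BINARY_OP * → 6 * 8 = 48. Stack: [48]
LOAD_CONST → push 10. Stack: [48, 10]
BINARY_OP * → 48 * 10 = 480. Stack: [480]
STORE_FAST w → w=480. Stack: []
LOAD_FAST w → push 480. Stack: [480]
LOAD_CONST → push 9. Stack: [480, 9]
BINARY_OP + → 480 + 9 = 489. Stack: [489]
STORE_FAST w → w=489. Stack: []
LOAD_FAST_LOAD_FAST w,w → push 489,489. Stack: [489, 489]
BINARY_OP - → 489 - 489 = 0. Stack: [0]
LOAD_CONST → push 4. Stack: [0, 4]
BINARY_OP - → 0 - 4 = -4. Stack: [-4]
STORE_FAST n → n=-4. Stack: []
LOAD_CONST → push 14. Stack: [14]
STORE_FAST n → n=14. Stack: []
LOAD_CONST → push 4. Stack: [4]
LOAD_FAST n → push 14. Stack: [4, 14]
BINARY_OP - → 4 - 14 = -10. Stack: [-10]
STORE_FAST t → t=-10. Stack: []
LOAD_FAST_LOAD_FAST n,n → push 14,14. Stack: [14, 14]
BINARY_OP - → 14 - 14 = 0. Stack: [0]
LOAD_CONST → push 1. Stack: [0, 1]
BINARY_OP % → 0 % 1 = 0. Stack: [0]
STORE_FAST t → t=0. Stack: []
LOAD_FAST n → push 14. Stack: [14]
LOAD_CONST → push 3. Stack: [14, 3]
BINARY_OP & → 14 & 3 = 2. Stack: [2]
LOAD_CONST → push -9. Stack: [2, -9]
BINARY_OP | → 2 | -9 = -9. Stack: [-9]
STORE_FAST v → v=-9. Stack: []
LOAD_FAST v → push -9. Stack: [-9]
LOAD_CONST → push 5. Stack: [-9, 5]
BINARY_OP * → -9 * 5 = -45. Stack: [-45]
RETURN_VALUE → return -45.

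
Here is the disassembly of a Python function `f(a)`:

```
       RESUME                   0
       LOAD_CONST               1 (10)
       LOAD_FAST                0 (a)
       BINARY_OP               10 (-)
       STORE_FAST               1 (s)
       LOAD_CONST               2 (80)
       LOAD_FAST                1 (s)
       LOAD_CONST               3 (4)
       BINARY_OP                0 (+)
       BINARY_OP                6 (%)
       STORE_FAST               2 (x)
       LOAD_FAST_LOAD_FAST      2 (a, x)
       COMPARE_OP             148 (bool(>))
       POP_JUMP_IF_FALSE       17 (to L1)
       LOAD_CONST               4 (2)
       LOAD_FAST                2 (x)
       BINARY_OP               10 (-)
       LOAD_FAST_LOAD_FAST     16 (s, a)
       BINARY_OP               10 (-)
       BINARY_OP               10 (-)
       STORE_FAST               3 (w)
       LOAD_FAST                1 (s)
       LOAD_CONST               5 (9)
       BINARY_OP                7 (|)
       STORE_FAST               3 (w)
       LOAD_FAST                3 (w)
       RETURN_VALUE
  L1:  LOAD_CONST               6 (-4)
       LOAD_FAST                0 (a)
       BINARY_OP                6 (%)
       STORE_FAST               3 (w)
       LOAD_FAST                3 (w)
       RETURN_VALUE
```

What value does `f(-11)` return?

-4

LOAD_CONST → push 10. Stack: [10]
LOAD_FAST a → push -11. Stack: [10, -11]
BINARY_OP - → 10 - -11 = 21. Stack: [21]
STORE_FAST s → s=21. Stack: []
LOAD_CONST → push 80. Stack: [80]
LOAD_FAST s → push 21. Stack: [80, 21]
LOAD_CONST → push 4. Stack: [80, 21, 4]
BINARY_OP + → 21 + 4 = 25. Stack: [80, 25]
BINARY_OP % → 80 % 25 = 5. Stack: [5]
STORE_FAST x → x=5. Stack: []
LOAD_FAST_LOAD_FAST a,x → push -11,5. Stack: [-11, 5]
COMPARE_OP bool(>) → -11 vs 5 = False. Stack: [False]
POP_JUMP_IF_FALSE → pop False; jump. Stack: []
LOAD_CONST → push -4. Stack: [-4]
LOAD_FAST a → push -11. Stack: [-4, -11]
BINARY_OP % → -4 % -11 = -4. Stack: [-4]
STORE_FAST w → w=-4. Stack: []
LOAD_FAST w → push -4. Stack: [-4]
RETURN_VALUE → return -4.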